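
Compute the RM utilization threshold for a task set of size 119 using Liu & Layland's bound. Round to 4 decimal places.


Compute 2^(1/119) = 1.0058417632
Subtract 1: 1.0058417632 - 1 = 0.0058417632
Multiply by n: 119 * 0.0058417632 = 0.6951698208
Round to 4 dp: 0.6952

0.6952


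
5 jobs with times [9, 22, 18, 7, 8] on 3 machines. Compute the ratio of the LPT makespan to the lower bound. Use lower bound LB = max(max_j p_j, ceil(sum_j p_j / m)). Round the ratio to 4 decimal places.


LPT order: [22, 18, 9, 8, 7]
Machine loads after assignment: [22, 18, 24]
LPT makespan = 24
Lower bound = max(max_job, ceil(total/3)) = max(22, 22) = 22
Ratio = 24 / 22 = 1.0909

1.0909


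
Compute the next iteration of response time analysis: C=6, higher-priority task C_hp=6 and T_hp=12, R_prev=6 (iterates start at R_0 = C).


R_next = C + ceil(R_prev / T_hp) * C_hp
ceil(6 / 12) = ceil(0.5) = 1
Interference = 1 * 6 = 6
R_next = 6 + 6 = 12

12


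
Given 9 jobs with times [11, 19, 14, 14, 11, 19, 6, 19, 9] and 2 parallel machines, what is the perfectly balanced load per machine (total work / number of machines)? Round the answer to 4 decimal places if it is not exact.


Total processing time = 11 + 19 + 14 + 14 + 11 + 19 + 6 + 19 + 9 = 122
Number of machines = 2
Ideal balanced load = 122 / 2 = 61.0

61.0


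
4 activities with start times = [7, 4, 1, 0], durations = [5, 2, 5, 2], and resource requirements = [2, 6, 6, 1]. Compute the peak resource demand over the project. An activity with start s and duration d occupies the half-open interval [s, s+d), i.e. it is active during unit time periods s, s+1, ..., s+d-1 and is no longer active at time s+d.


Each activity i is active on [start_i, start_i + duration_i).
Compute total resource usage per time slot:
  t=0: active resources = [1], total = 1
  t=1: active resources = [6, 1], total = 7
  t=2: active resources = [6], total = 6
  t=3: active resources = [6], total = 6
  t=4: active resources = [6, 6], total = 12
  t=5: active resources = [6, 6], total = 12
  t=6: active resources = [], total = 0
  t=7: active resources = [2], total = 2
  t=8: active resources = [2], total = 2
  t=9: active resources = [2], total = 2
  t=10: active resources = [2], total = 2
  t=11: active resources = [2], total = 2
Peak resource demand = 12

12


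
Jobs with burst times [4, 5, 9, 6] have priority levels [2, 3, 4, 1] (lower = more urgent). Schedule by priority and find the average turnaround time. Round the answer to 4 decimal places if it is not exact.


Sort by priority (ascending = highest first):
Order: [(1, 6), (2, 4), (3, 5), (4, 9)]
Completion times:
  Priority 1, burst=6, C=6
  Priority 2, burst=4, C=10
  Priority 3, burst=5, C=15
  Priority 4, burst=9, C=24
Average turnaround = 55/4 = 13.75

13.75


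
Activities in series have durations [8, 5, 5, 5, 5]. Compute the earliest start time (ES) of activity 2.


Activity 2 starts after activities 1 through 1 complete.
Predecessor durations: [8]
ES = 8 = 8

8


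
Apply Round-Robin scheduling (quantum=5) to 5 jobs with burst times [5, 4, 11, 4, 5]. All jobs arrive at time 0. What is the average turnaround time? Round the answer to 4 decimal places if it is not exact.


Time quantum = 5
Execution trace:
  J1 runs 5 units, time = 5
  J2 runs 4 units, time = 9
  J3 runs 5 units, time = 14
  J4 runs 4 units, time = 18
  J5 runs 5 units, time = 23
  J3 runs 5 units, time = 28
  J3 runs 1 units, time = 29
Finish times: [5, 9, 29, 18, 23]
Average turnaround = 84/5 = 16.8

16.8


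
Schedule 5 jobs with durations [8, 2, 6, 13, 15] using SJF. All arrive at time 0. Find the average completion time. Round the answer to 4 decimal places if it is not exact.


SJF order (ascending): [2, 6, 8, 13, 15]
Completion times:
  Job 1: burst=2, C=2
  Job 2: burst=6, C=8
  Job 3: burst=8, C=16
  Job 4: burst=13, C=29
  Job 5: burst=15, C=44
Average completion = 99/5 = 19.8

19.8


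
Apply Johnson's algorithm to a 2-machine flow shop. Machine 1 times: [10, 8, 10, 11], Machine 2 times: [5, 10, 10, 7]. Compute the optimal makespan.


Apply Johnson's rule:
  Group 1 (a <= b): [(2, 8, 10), (3, 10, 10)]
  Group 2 (a > b): [(4, 11, 7), (1, 10, 5)]
Optimal job order: [2, 3, 4, 1]
Schedule:
  Job 2: M1 done at 8, M2 done at 18
  Job 3: M1 done at 18, M2 done at 28
  Job 4: M1 done at 29, M2 done at 36
  Job 1: M1 done at 39, M2 done at 44
Makespan = 44

44


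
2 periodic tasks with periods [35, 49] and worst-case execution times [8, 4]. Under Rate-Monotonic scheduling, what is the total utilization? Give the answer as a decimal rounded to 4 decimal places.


Compute individual utilizations (exact fractions):
  Task 1: C/T = 8/35 (approx. 0.2286)
  Task 2: C/T = 4/49 (approx. 0.0816)
Total utilization U = 8/35 + 4/49 = 76/245
Rounded to 4 decimal places: U = 0.3102
RM (Liu & Layland) bound for 2 tasks = 0.828427; compare with U = 76/245 (approx. 0.310204)
U <= bound, so schedulable by RM sufficient condition.

0.3102


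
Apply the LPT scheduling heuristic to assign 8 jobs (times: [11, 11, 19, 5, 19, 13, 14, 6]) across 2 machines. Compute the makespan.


Sort jobs in decreasing order (LPT): [19, 19, 14, 13, 11, 11, 6, 5]
Assign each job to the least loaded machine:
  Machine 1: jobs [19, 14, 11, 5], load = 49
  Machine 2: jobs [19, 13, 11, 6], load = 49
Makespan = max load = 49

49


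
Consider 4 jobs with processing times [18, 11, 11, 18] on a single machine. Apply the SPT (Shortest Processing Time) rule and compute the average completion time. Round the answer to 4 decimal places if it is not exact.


Sort jobs by processing time (SPT order): [11, 11, 18, 18]
Compute completion times sequentially:
  Job 1: processing = 11, completes at 11
  Job 2: processing = 11, completes at 22
  Job 3: processing = 18, completes at 40
  Job 4: processing = 18, completes at 58
Sum of completion times = 131
Average completion time = 131/4 = 32.75

32.75


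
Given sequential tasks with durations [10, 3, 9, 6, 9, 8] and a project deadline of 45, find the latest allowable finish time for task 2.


LF(activity 2) = deadline - sum of successor durations
Successors: activities 3 through 6 with durations [9, 6, 9, 8]
Sum of successor durations = 32
LF = 45 - 32 = 13

13


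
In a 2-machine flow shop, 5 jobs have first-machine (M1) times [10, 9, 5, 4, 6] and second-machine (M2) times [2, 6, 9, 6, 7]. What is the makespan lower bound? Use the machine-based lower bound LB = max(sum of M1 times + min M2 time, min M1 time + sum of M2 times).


LB1 = sum(M1 times) + min(M2 times) = 34 + 2 = 36
LB2 = min(M1 times) + sum(M2 times) = 4 + 30 = 34
Lower bound = max(LB1, LB2) = max(36, 34) = 36

36


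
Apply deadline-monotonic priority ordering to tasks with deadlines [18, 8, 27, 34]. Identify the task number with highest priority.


Sort tasks by relative deadline (ascending):
  Task 2: deadline = 8
  Task 1: deadline = 18
  Task 3: deadline = 27
  Task 4: deadline = 34
Priority order (highest first): [2, 1, 3, 4]
Highest priority task = 2

2


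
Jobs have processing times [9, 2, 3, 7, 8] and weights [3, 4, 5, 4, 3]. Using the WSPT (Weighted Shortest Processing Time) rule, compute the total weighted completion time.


Compute p/w ratios and sort ascending (WSPT): [(2, 4), (3, 5), (7, 4), (8, 3), (9, 3)]
Compute weighted completion times:
  Job (p=2,w=4): C=2, w*C=4*2=8
  Job (p=3,w=5): C=5, w*C=5*5=25
  Job (p=7,w=4): C=12, w*C=4*12=48
  Job (p=8,w=3): C=20, w*C=3*20=60
  Job (p=9,w=3): C=29, w*C=3*29=87
Total weighted completion time = 228

228


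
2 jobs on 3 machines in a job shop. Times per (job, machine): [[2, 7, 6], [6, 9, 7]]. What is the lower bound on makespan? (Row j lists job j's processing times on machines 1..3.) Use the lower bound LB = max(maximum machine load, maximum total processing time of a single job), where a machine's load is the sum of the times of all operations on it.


Machine loads:
  Machine 1: 2 + 6 = 8
  Machine 2: 7 + 9 = 16
  Machine 3: 6 + 7 = 13
Max machine load = 16
Job totals:
  Job 1: 15
  Job 2: 22
Max job total = 22
Lower bound = max(16, 22) = 22

22


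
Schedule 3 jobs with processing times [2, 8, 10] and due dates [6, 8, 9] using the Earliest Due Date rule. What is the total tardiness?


Sort by due date (EDD order): [(2, 6), (8, 8), (10, 9)]
Compute completion times and tardiness:
  Job 1: p=2, d=6, C=2, tardiness=max(0,2-6)=0
  Job 2: p=8, d=8, C=10, tardiness=max(0,10-8)=2
  Job 3: p=10, d=9, C=20, tardiness=max(0,20-9)=11
Total tardiness = 13

13


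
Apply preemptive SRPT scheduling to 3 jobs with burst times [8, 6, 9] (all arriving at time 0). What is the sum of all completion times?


Since all jobs arrive at t=0, SRPT equals SPT ordering.
SPT order: [6, 8, 9]
Completion times:
  Job 1: p=6, C=6
  Job 2: p=8, C=14
  Job 3: p=9, C=23
Total completion time = 6 + 14 + 23 = 43

43


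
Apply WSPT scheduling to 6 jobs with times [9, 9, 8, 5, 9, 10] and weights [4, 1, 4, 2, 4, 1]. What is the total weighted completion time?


Compute p/w ratios and sort ascending (WSPT): [(8, 4), (9, 4), (9, 4), (5, 2), (9, 1), (10, 1)]
Compute weighted completion times:
  Job (p=8,w=4): C=8, w*C=4*8=32
  Job (p=9,w=4): C=17, w*C=4*17=68
  Job (p=9,w=4): C=26, w*C=4*26=104
  Job (p=5,w=2): C=31, w*C=2*31=62
  Job (p=9,w=1): C=40, w*C=1*40=40
  Job (p=10,w=1): C=50, w*C=1*50=50
Total weighted completion time = 356

356


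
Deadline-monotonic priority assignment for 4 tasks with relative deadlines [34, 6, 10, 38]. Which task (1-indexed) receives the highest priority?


Sort tasks by relative deadline (ascending):
  Task 2: deadline = 6
  Task 3: deadline = 10
  Task 1: deadline = 34
  Task 4: deadline = 38
Priority order (highest first): [2, 3, 1, 4]
Highest priority task = 2

2


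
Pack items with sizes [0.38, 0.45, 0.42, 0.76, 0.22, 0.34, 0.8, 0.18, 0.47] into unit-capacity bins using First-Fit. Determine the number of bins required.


Place items sequentially using First-Fit:
  Item 0.38 -> new Bin 1
  Item 0.45 -> Bin 1 (now 0.83)
  Item 0.42 -> new Bin 2
  Item 0.76 -> new Bin 3
  Item 0.22 -> Bin 2 (now 0.64)
  Item 0.34 -> Bin 2 (now 0.98)
  Item 0.8 -> new Bin 4
  Item 0.18 -> Bin 3 (now 0.94)
  Item 0.47 -> new Bin 5
Total bins used = 5

5


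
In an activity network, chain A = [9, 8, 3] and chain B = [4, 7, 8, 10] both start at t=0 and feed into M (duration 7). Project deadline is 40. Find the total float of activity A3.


Forward pass: ES(A3) = sum of predecessors on chain A = 17
EF = ES + duration = 17 + 3 = 20
Backward pass: LF(M) = deadline = 40; LS(M) = 40 - 7 = 33
LF(A3) = LS(M) - sum(successors on chain A) = 33 - 0 = 33
LS = LF - duration = 33 - 3 = 30
Total float = LS - ES = 30 - 17 = 13

13


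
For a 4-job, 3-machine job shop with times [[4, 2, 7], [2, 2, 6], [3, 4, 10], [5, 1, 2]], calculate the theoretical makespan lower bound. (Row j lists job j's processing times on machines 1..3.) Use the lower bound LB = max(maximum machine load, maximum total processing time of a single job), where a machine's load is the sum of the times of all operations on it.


Machine loads:
  Machine 1: 4 + 2 + 3 + 5 = 14
  Machine 2: 2 + 2 + 4 + 1 = 9
  Machine 3: 7 + 6 + 10 + 2 = 25
Max machine load = 25
Job totals:
  Job 1: 13
  Job 2: 10
  Job 3: 17
  Job 4: 8
Max job total = 17
Lower bound = max(25, 17) = 25

25


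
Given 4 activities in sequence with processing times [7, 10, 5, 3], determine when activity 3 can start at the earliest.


Activity 3 starts after activities 1 through 2 complete.
Predecessor durations: [7, 10]
ES = 7 + 10 = 17

17


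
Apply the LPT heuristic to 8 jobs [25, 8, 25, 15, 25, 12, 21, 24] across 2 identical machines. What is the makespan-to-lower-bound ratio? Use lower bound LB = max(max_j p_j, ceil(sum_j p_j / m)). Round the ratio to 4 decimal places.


LPT order: [25, 25, 25, 24, 21, 15, 12, 8]
Machine loads after assignment: [77, 78]
LPT makespan = 78
Lower bound = max(max_job, ceil(total/2)) = max(25, 78) = 78
Ratio = 78 / 78 = 1.0

1.0


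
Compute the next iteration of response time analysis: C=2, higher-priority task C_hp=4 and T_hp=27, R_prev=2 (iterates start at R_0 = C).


R_next = C + ceil(R_prev / T_hp) * C_hp
ceil(2 / 27) = ceil(0.0741) = 1
Interference = 1 * 4 = 4
R_next = 2 + 4 = 6

6


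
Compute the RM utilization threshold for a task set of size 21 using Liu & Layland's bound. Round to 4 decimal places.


Compute 2^(1/21) = 1.0335577830
Subtract 1: 1.0335577830 - 1 = 0.0335577830
Multiply by n: 21 * 0.0335577830 = 0.7047134430
Round to 4 dp: 0.7047

0.7047


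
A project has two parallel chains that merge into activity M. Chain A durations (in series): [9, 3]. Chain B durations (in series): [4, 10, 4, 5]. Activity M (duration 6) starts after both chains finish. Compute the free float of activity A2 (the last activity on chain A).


ES(A2) = sum of predecessors on chain A = 9
EF(A2) = ES + duration = 9 + 3 = 12
Successor of A2 is M. ES(M) = max(sum(A), sum(B)) = max(12, 23) = 23
Free float = ES(successor) - EF(current) = 23 - 12 = 11

11


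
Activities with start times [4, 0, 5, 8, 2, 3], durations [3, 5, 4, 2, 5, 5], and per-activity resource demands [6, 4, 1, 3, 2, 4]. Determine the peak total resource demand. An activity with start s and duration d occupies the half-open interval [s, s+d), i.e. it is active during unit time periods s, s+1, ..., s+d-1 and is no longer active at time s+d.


Each activity i is active on [start_i, start_i + duration_i).
Compute total resource usage per time slot:
  t=0: active resources = [4], total = 4
  t=1: active resources = [4], total = 4
  t=2: active resources = [4, 2], total = 6
  t=3: active resources = [4, 2, 4], total = 10
  t=4: active resources = [6, 4, 2, 4], total = 16
  t=5: active resources = [6, 1, 2, 4], total = 13
  t=6: active resources = [6, 1, 2, 4], total = 13
  t=7: active resources = [1, 4], total = 5
  t=8: active resources = [1, 3], total = 4
  t=9: active resources = [3], total = 3
Peak resource demand = 16

16


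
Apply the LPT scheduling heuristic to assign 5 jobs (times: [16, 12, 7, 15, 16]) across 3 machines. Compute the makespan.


Sort jobs in decreasing order (LPT): [16, 16, 15, 12, 7]
Assign each job to the least loaded machine:
  Machine 1: jobs [16, 7], load = 23
  Machine 2: jobs [16], load = 16
  Machine 3: jobs [15, 12], load = 27
Makespan = max load = 27

27


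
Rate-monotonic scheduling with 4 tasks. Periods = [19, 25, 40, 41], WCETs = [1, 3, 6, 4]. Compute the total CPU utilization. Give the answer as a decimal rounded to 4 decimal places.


Compute individual utilizations (exact fractions):
  Task 1: C/T = 1/19 (approx. 0.0526)
  Task 2: C/T = 3/25 (approx. 0.12)
  Task 3: C/T = 6/40 = 3/20 (approx. 0.15)
  Task 4: C/T = 4/41 (approx. 0.0976)
Total utilization U = 1/19 + 3/25 + 3/20 + 4/41 = 32733/77900
Rounded to 4 decimal places: U = 0.4202
RM (Liu & Layland) bound for 4 tasks = 0.756828; compare with U = 32733/77900 (approx. 0.420193)
U <= bound, so schedulable by RM sufficient condition.

0.4202


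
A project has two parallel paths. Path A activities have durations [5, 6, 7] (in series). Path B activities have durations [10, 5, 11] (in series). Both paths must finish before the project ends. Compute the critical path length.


Path A total = 5 + 6 + 7 = 18
Path B total = 10 + 5 + 11 = 26
Critical path = longest path = max(18, 26) = 26

26


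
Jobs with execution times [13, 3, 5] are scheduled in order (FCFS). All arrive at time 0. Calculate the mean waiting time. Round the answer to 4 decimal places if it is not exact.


FCFS order (as given): [13, 3, 5]
Waiting times:
  Job 1: wait = 0
  Job 2: wait = 13
  Job 3: wait = 16
Sum of waiting times = 29
Average waiting time = 29/3 = 9.6667

9.6667


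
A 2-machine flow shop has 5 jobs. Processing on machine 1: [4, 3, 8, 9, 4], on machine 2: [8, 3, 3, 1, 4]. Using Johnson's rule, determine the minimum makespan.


Apply Johnson's rule:
  Group 1 (a <= b): [(2, 3, 3), (1, 4, 8), (5, 4, 4)]
  Group 2 (a > b): [(3, 8, 3), (4, 9, 1)]
Optimal job order: [2, 1, 5, 3, 4]
Schedule:
  Job 2: M1 done at 3, M2 done at 6
  Job 1: M1 done at 7, M2 done at 15
  Job 5: M1 done at 11, M2 done at 19
  Job 3: M1 done at 19, M2 done at 22
  Job 4: M1 done at 28, M2 done at 29
Makespan = 29

29


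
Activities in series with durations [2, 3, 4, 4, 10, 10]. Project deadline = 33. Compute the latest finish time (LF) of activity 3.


LF(activity 3) = deadline - sum of successor durations
Successors: activities 4 through 6 with durations [4, 10, 10]
Sum of successor durations = 24
LF = 33 - 24 = 9

9


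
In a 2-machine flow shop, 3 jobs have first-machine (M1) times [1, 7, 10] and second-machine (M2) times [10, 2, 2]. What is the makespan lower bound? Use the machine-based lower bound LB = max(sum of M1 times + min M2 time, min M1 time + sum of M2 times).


LB1 = sum(M1 times) + min(M2 times) = 18 + 2 = 20
LB2 = min(M1 times) + sum(M2 times) = 1 + 14 = 15
Lower bound = max(LB1, LB2) = max(20, 15) = 20

20


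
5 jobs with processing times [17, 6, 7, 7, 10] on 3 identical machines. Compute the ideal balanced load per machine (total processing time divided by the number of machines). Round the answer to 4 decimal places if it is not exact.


Total processing time = 17 + 6 + 7 + 7 + 10 = 47
Number of machines = 3
Ideal balanced load = 47 / 3 = 15.6667

15.6667


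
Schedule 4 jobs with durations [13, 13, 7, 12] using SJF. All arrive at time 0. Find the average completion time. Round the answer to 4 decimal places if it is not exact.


SJF order (ascending): [7, 12, 13, 13]
Completion times:
  Job 1: burst=7, C=7
  Job 2: burst=12, C=19
  Job 3: burst=13, C=32
  Job 4: burst=13, C=45
Average completion = 103/4 = 25.75

25.75


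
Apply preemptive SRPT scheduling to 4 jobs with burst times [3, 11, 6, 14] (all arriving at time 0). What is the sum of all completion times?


Since all jobs arrive at t=0, SRPT equals SPT ordering.
SPT order: [3, 6, 11, 14]
Completion times:
  Job 1: p=3, C=3
  Job 2: p=6, C=9
  Job 3: p=11, C=20
  Job 4: p=14, C=34
Total completion time = 3 + 9 + 20 + 34 = 66

66


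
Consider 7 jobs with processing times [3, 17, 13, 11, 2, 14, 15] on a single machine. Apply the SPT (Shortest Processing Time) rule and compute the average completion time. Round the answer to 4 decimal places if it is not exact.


Sort jobs by processing time (SPT order): [2, 3, 11, 13, 14, 15, 17]
Compute completion times sequentially:
  Job 1: processing = 2, completes at 2
  Job 2: processing = 3, completes at 5
  Job 3: processing = 11, completes at 16
  Job 4: processing = 13, completes at 29
  Job 5: processing = 14, completes at 43
  Job 6: processing = 15, completes at 58
  Job 7: processing = 17, completes at 75
Sum of completion times = 228
Average completion time = 228/7 = 32.5714

32.5714


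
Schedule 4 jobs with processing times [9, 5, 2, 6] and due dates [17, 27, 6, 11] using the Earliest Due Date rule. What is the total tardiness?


Sort by due date (EDD order): [(2, 6), (6, 11), (9, 17), (5, 27)]
Compute completion times and tardiness:
  Job 1: p=2, d=6, C=2, tardiness=max(0,2-6)=0
  Job 2: p=6, d=11, C=8, tardiness=max(0,8-11)=0
  Job 3: p=9, d=17, C=17, tardiness=max(0,17-17)=0
  Job 4: p=5, d=27, C=22, tardiness=max(0,22-27)=0
Total tardiness = 0

0


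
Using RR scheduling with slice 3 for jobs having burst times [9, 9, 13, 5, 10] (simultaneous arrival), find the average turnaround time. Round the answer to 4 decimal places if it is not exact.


Time quantum = 3
Execution trace:
  J1 runs 3 units, time = 3
  J2 runs 3 units, time = 6
  J3 runs 3 units, time = 9
  J4 runs 3 units, time = 12
  J5 runs 3 units, time = 15
  J1 runs 3 units, time = 18
  J2 runs 3 units, time = 21
  J3 runs 3 units, time = 24
  J4 runs 2 units, time = 26
  J5 runs 3 units, time = 29
  J1 runs 3 units, time = 32
  J2 runs 3 units, time = 35
  J3 runs 3 units, time = 38
  J5 runs 3 units, time = 41
  J3 runs 3 units, time = 44
  J5 runs 1 units, time = 45
  J3 runs 1 units, time = 46
Finish times: [32, 35, 46, 26, 45]
Average turnaround = 184/5 = 36.8

36.8


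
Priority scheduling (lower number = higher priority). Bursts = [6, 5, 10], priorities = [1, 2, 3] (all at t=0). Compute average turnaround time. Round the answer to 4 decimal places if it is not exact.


Sort by priority (ascending = highest first):
Order: [(1, 6), (2, 5), (3, 10)]
Completion times:
  Priority 1, burst=6, C=6
  Priority 2, burst=5, C=11
  Priority 3, burst=10, C=21
Average turnaround = 38/3 = 12.6667

12.6667


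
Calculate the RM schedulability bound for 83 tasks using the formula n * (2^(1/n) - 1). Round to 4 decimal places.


Compute 2^(1/83) = 1.0083861392
Subtract 1: 1.0083861392 - 1 = 0.0083861392
Multiply by n: 83 * 0.0083861392 = 0.6960495536
Round to 4 dp: 0.6960

0.6960


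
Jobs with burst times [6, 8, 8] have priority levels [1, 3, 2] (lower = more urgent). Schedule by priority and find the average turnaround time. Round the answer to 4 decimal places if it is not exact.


Sort by priority (ascending = highest first):
Order: [(1, 6), (2, 8), (3, 8)]
Completion times:
  Priority 1, burst=6, C=6
  Priority 2, burst=8, C=14
  Priority 3, burst=8, C=22
Average turnaround = 42/3 = 14.0

14.0


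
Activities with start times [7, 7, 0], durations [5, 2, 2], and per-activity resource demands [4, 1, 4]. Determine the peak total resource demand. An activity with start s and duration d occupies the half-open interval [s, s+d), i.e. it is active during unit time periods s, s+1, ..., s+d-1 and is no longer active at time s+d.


Each activity i is active on [start_i, start_i + duration_i).
Compute total resource usage per time slot:
  t=0: active resources = [4], total = 4
  t=1: active resources = [4], total = 4
  t=2: active resources = [], total = 0
  t=3: active resources = [], total = 0
  t=4: active resources = [], total = 0
  t=5: active resources = [], total = 0
  t=6: active resources = [], total = 0
  t=7: active resources = [4, 1], total = 5
  t=8: active resources = [4, 1], total = 5
  t=9: active resources = [4], total = 4
  t=10: active resources = [4], total = 4
  t=11: active resources = [4], total = 4
Peak resource demand = 5

5


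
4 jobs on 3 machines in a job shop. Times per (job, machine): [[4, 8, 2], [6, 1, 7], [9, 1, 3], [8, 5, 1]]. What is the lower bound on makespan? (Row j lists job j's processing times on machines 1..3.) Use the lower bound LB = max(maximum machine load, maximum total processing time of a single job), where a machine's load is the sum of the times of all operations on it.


Machine loads:
  Machine 1: 4 + 6 + 9 + 8 = 27
  Machine 2: 8 + 1 + 1 + 5 = 15
  Machine 3: 2 + 7 + 3 + 1 = 13
Max machine load = 27
Job totals:
  Job 1: 14
  Job 2: 14
  Job 3: 13
  Job 4: 14
Max job total = 14
Lower bound = max(27, 14) = 27

27


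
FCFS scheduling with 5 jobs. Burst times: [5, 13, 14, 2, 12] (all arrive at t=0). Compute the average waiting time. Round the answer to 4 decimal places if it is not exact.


FCFS order (as given): [5, 13, 14, 2, 12]
Waiting times:
  Job 1: wait = 0
  Job 2: wait = 5
  Job 3: wait = 18
  Job 4: wait = 32
  Job 5: wait = 34
Sum of waiting times = 89
Average waiting time = 89/5 = 17.8

17.8


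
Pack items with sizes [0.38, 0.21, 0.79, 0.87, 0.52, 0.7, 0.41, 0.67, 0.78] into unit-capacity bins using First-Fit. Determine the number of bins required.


Place items sequentially using First-Fit:
  Item 0.38 -> new Bin 1
  Item 0.21 -> Bin 1 (now 0.59)
  Item 0.79 -> new Bin 2
  Item 0.87 -> new Bin 3
  Item 0.52 -> new Bin 4
  Item 0.7 -> new Bin 5
  Item 0.41 -> Bin 1 (now 1.0)
  Item 0.67 -> new Bin 6
  Item 0.78 -> new Bin 7
Total bins used = 7

7


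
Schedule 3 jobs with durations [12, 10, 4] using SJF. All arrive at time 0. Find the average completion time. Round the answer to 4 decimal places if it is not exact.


SJF order (ascending): [4, 10, 12]
Completion times:
  Job 1: burst=4, C=4
  Job 2: burst=10, C=14
  Job 3: burst=12, C=26
Average completion = 44/3 = 14.6667

14.6667


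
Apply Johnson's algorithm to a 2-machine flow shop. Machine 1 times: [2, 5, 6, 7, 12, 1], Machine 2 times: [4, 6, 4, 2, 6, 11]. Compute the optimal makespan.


Apply Johnson's rule:
  Group 1 (a <= b): [(6, 1, 11), (1, 2, 4), (2, 5, 6)]
  Group 2 (a > b): [(5, 12, 6), (3, 6, 4), (4, 7, 2)]
Optimal job order: [6, 1, 2, 5, 3, 4]
Schedule:
  Job 6: M1 done at 1, M2 done at 12
  Job 1: M1 done at 3, M2 done at 16
  Job 2: M1 done at 8, M2 done at 22
  Job 5: M1 done at 20, M2 done at 28
  Job 3: M1 done at 26, M2 done at 32
  Job 4: M1 done at 33, M2 done at 35
Makespan = 35

35


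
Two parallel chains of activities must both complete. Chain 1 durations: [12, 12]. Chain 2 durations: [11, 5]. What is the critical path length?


Path A total = 12 + 12 = 24
Path B total = 11 + 5 = 16
Critical path = longest path = max(24, 16) = 24

24


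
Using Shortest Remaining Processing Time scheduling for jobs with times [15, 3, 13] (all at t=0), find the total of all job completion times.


Since all jobs arrive at t=0, SRPT equals SPT ordering.
SPT order: [3, 13, 15]
Completion times:
  Job 1: p=3, C=3
  Job 2: p=13, C=16
  Job 3: p=15, C=31
Total completion time = 3 + 16 + 31 = 50

50


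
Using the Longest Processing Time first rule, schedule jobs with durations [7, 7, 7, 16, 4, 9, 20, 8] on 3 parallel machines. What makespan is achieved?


Sort jobs in decreasing order (LPT): [20, 16, 9, 8, 7, 7, 7, 4]
Assign each job to the least loaded machine:
  Machine 1: jobs [20, 7], load = 27
  Machine 2: jobs [16, 7, 4], load = 27
  Machine 3: jobs [9, 8, 7], load = 24
Makespan = max load = 27

27


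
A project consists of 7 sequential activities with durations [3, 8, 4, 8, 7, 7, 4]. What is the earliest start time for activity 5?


Activity 5 starts after activities 1 through 4 complete.
Predecessor durations: [3, 8, 4, 8]
ES = 3 + 8 + 4 + 8 = 23

23


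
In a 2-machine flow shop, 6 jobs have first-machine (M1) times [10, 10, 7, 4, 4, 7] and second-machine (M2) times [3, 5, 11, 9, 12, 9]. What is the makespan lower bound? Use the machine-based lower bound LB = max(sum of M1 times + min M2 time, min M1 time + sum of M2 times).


LB1 = sum(M1 times) + min(M2 times) = 42 + 3 = 45
LB2 = min(M1 times) + sum(M2 times) = 4 + 49 = 53
Lower bound = max(LB1, LB2) = max(45, 53) = 53

53


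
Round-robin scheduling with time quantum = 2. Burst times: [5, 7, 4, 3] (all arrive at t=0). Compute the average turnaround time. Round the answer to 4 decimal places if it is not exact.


Time quantum = 2
Execution trace:
  J1 runs 2 units, time = 2
  J2 runs 2 units, time = 4
  J3 runs 2 units, time = 6
  J4 runs 2 units, time = 8
  J1 runs 2 units, time = 10
  J2 runs 2 units, time = 12
  J3 runs 2 units, time = 14
  J4 runs 1 units, time = 15
  J1 runs 1 units, time = 16
  J2 runs 2 units, time = 18
  J2 runs 1 units, time = 19
Finish times: [16, 19, 14, 15]
Average turnaround = 64/4 = 16.0

16.0


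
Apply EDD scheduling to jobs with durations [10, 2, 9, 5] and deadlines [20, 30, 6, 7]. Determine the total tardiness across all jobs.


Sort by due date (EDD order): [(9, 6), (5, 7), (10, 20), (2, 30)]
Compute completion times and tardiness:
  Job 1: p=9, d=6, C=9, tardiness=max(0,9-6)=3
  Job 2: p=5, d=7, C=14, tardiness=max(0,14-7)=7
  Job 3: p=10, d=20, C=24, tardiness=max(0,24-20)=4
  Job 4: p=2, d=30, C=26, tardiness=max(0,26-30)=0
Total tardiness = 14

14


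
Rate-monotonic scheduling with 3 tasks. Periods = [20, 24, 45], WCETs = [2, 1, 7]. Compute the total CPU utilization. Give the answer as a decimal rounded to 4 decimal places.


Compute individual utilizations (exact fractions):
  Task 1: C/T = 2/20 = 1/10 (approx. 0.1)
  Task 2: C/T = 1/24 (approx. 0.0417)
  Task 3: C/T = 7/45 (approx. 0.1556)
Total utilization U = 1/10 + 1/24 + 7/45 = 107/360
Rounded to 4 decimal places: U = 0.2972
RM (Liu & Layland) bound for 3 tasks = 0.779763; compare with U = 107/360 (approx. 0.297222)
U <= bound, so schedulable by RM sufficient condition.

0.2972


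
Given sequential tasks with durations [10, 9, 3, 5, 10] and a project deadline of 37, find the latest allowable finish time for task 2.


LF(activity 2) = deadline - sum of successor durations
Successors: activities 3 through 5 with durations [3, 5, 10]
Sum of successor durations = 18
LF = 37 - 18 = 19

19


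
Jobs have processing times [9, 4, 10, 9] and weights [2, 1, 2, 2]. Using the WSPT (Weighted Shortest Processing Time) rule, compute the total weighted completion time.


Compute p/w ratios and sort ascending (WSPT): [(4, 1), (9, 2), (9, 2), (10, 2)]
Compute weighted completion times:
  Job (p=4,w=1): C=4, w*C=1*4=4
  Job (p=9,w=2): C=13, w*C=2*13=26
  Job (p=9,w=2): C=22, w*C=2*22=44
  Job (p=10,w=2): C=32, w*C=2*32=64
Total weighted completion time = 138

138


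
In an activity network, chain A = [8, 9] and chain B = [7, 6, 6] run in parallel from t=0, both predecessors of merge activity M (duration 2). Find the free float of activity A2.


ES(A2) = sum of predecessors on chain A = 8
EF(A2) = ES + duration = 8 + 9 = 17
Successor of A2 is M. ES(M) = max(sum(A), sum(B)) = max(17, 19) = 19
Free float = ES(successor) - EF(current) = 19 - 17 = 2

2


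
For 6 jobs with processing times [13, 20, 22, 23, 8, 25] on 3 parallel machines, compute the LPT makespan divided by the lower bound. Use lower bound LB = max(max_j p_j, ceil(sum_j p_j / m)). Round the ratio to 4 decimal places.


LPT order: [25, 23, 22, 20, 13, 8]
Machine loads after assignment: [33, 36, 42]
LPT makespan = 42
Lower bound = max(max_job, ceil(total/3)) = max(25, 37) = 37
Ratio = 42 / 37 = 1.1351

1.1351


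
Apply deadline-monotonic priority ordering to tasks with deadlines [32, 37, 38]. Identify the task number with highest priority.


Sort tasks by relative deadline (ascending):
  Task 1: deadline = 32
  Task 2: deadline = 37
  Task 3: deadline = 38
Priority order (highest first): [1, 2, 3]
Highest priority task = 1

1


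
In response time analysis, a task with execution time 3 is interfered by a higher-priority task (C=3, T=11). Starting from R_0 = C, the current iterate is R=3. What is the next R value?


R_next = C + ceil(R_prev / T_hp) * C_hp
ceil(3 / 11) = ceil(0.2727) = 1
Interference = 1 * 3 = 3
R_next = 3 + 3 = 6

6


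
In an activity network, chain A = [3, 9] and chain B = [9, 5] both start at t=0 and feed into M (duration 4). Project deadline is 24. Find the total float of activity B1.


Forward pass: ES(B1) = sum of predecessors on chain B = 0
EF = ES + duration = 0 + 9 = 9
Backward pass: LF(M) = deadline = 24; LS(M) = 24 - 4 = 20
LF(B1) = LS(M) - sum(successors on chain B) = 20 - 5 = 15
LS = LF - duration = 15 - 9 = 6
Total float = LS - ES = 6 - 0 = 6

6


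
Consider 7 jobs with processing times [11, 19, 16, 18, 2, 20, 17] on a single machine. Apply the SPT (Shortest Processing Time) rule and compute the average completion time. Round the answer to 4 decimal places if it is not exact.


Sort jobs by processing time (SPT order): [2, 11, 16, 17, 18, 19, 20]
Compute completion times sequentially:
  Job 1: processing = 2, completes at 2
  Job 2: processing = 11, completes at 13
  Job 3: processing = 16, completes at 29
  Job 4: processing = 17, completes at 46
  Job 5: processing = 18, completes at 64
  Job 6: processing = 19, completes at 83
  Job 7: processing = 20, completes at 103
Sum of completion times = 340
Average completion time = 340/7 = 48.5714

48.5714


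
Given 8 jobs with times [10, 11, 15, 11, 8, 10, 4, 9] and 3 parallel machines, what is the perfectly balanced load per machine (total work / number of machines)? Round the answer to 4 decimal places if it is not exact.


Total processing time = 10 + 11 + 15 + 11 + 8 + 10 + 4 + 9 = 78
Number of machines = 3
Ideal balanced load = 78 / 3 = 26.0

26.0


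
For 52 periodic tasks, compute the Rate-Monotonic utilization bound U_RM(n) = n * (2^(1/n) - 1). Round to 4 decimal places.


Compute 2^(1/52) = 1.0134189907
Subtract 1: 1.0134189907 - 1 = 0.0134189907
Multiply by n: 52 * 0.0134189907 = 0.6977875164
Round to 4 dp: 0.6978

0.6978


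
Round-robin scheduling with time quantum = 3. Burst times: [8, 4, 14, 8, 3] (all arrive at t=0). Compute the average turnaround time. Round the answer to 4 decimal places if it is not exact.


Time quantum = 3
Execution trace:
  J1 runs 3 units, time = 3
  J2 runs 3 units, time = 6
  J3 runs 3 units, time = 9
  J4 runs 3 units, time = 12
  J5 runs 3 units, time = 15
  J1 runs 3 units, time = 18
  J2 runs 1 units, time = 19
  J3 runs 3 units, time = 22
  J4 runs 3 units, time = 25
  J1 runs 2 units, time = 27
  J3 runs 3 units, time = 30
  J4 runs 2 units, time = 32
  J3 runs 3 units, time = 35
  J3 runs 2 units, time = 37
Finish times: [27, 19, 37, 32, 15]
Average turnaround = 130/5 = 26.0

26.0


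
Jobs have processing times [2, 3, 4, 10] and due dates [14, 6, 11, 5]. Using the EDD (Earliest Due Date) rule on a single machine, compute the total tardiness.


Sort by due date (EDD order): [(10, 5), (3, 6), (4, 11), (2, 14)]
Compute completion times and tardiness:
  Job 1: p=10, d=5, C=10, tardiness=max(0,10-5)=5
  Job 2: p=3, d=6, C=13, tardiness=max(0,13-6)=7
  Job 3: p=4, d=11, C=17, tardiness=max(0,17-11)=6
  Job 4: p=2, d=14, C=19, tardiness=max(0,19-14)=5
Total tardiness = 23

23


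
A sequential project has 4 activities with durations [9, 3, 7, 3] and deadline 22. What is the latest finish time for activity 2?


LF(activity 2) = deadline - sum of successor durations
Successors: activities 3 through 4 with durations [7, 3]
Sum of successor durations = 10
LF = 22 - 10 = 12

12


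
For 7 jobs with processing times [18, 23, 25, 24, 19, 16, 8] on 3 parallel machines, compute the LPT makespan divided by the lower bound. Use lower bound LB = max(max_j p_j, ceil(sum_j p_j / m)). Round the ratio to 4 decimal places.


LPT order: [25, 24, 23, 19, 18, 16, 8]
Machine loads after assignment: [49, 42, 42]
LPT makespan = 49
Lower bound = max(max_job, ceil(total/3)) = max(25, 45) = 45
Ratio = 49 / 45 = 1.0889

1.0889


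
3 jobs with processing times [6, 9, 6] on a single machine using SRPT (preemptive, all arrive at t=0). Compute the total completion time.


Since all jobs arrive at t=0, SRPT equals SPT ordering.
SPT order: [6, 6, 9]
Completion times:
  Job 1: p=6, C=6
  Job 2: p=6, C=12
  Job 3: p=9, C=21
Total completion time = 6 + 12 + 21 = 39

39


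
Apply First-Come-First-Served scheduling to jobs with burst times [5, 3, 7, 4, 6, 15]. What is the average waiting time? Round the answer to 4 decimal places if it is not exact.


FCFS order (as given): [5, 3, 7, 4, 6, 15]
Waiting times:
  Job 1: wait = 0
  Job 2: wait = 5
  Job 3: wait = 8
  Job 4: wait = 15
  Job 5: wait = 19
  Job 6: wait = 25
Sum of waiting times = 72
Average waiting time = 72/6 = 12.0

12.0


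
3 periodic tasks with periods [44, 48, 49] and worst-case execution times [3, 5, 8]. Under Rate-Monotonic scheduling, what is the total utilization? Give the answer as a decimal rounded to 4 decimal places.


Compute individual utilizations (exact fractions):
  Task 1: C/T = 3/44 (approx. 0.0682)
  Task 2: C/T = 5/48 (approx. 0.1042)
  Task 3: C/T = 8/49 (approx. 0.1633)
Total utilization U = 3/44 + 5/48 + 8/49 = 8683/25872
Rounded to 4 decimal places: U = 0.3356
RM (Liu & Layland) bound for 3 tasks = 0.779763; compare with U = 8683/25872 (approx. 0.335614)
U <= bound, so schedulable by RM sufficient condition.

0.3356


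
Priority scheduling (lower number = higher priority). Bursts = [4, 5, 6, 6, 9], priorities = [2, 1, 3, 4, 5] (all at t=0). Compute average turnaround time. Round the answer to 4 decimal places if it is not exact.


Sort by priority (ascending = highest first):
Order: [(1, 5), (2, 4), (3, 6), (4, 6), (5, 9)]
Completion times:
  Priority 1, burst=5, C=5
  Priority 2, burst=4, C=9
  Priority 3, burst=6, C=15
  Priority 4, burst=6, C=21
  Priority 5, burst=9, C=30
Average turnaround = 80/5 = 16.0

16.0


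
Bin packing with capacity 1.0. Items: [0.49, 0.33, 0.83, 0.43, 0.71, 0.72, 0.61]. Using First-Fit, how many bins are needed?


Place items sequentially using First-Fit:
  Item 0.49 -> new Bin 1
  Item 0.33 -> Bin 1 (now 0.82)
  Item 0.83 -> new Bin 2
  Item 0.43 -> new Bin 3
  Item 0.71 -> new Bin 4
  Item 0.72 -> new Bin 5
  Item 0.61 -> new Bin 6
Total bins used = 6

6


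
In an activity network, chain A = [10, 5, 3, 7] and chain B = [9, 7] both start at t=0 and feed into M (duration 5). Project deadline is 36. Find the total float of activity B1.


Forward pass: ES(B1) = sum of predecessors on chain B = 0
EF = ES + duration = 0 + 9 = 9
Backward pass: LF(M) = deadline = 36; LS(M) = 36 - 5 = 31
LF(B1) = LS(M) - sum(successors on chain B) = 31 - 7 = 24
LS = LF - duration = 24 - 9 = 15
Total float = LS - ES = 15 - 0 = 15

15


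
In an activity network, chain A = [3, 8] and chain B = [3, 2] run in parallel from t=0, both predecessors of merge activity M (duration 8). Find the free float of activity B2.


ES(B2) = sum of predecessors on chain B = 3
EF(B2) = ES + duration = 3 + 2 = 5
Successor of B2 is M. ES(M) = max(sum(A), sum(B)) = max(11, 5) = 11
Free float = ES(successor) - EF(current) = 11 - 5 = 6

6


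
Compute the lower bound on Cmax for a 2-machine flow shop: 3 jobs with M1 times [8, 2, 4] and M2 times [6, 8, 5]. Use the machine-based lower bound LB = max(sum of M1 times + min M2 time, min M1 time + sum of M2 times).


LB1 = sum(M1 times) + min(M2 times) = 14 + 5 = 19
LB2 = min(M1 times) + sum(M2 times) = 2 + 19 = 21
Lower bound = max(LB1, LB2) = max(19, 21) = 21

21


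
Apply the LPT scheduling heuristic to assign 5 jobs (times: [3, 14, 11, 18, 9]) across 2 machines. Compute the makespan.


Sort jobs in decreasing order (LPT): [18, 14, 11, 9, 3]
Assign each job to the least loaded machine:
  Machine 1: jobs [18, 9], load = 27
  Machine 2: jobs [14, 11, 3], load = 28
Makespan = max load = 28

28


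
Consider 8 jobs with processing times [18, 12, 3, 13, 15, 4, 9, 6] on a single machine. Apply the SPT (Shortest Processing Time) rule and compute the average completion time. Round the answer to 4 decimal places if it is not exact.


Sort jobs by processing time (SPT order): [3, 4, 6, 9, 12, 13, 15, 18]
Compute completion times sequentially:
  Job 1: processing = 3, completes at 3
  Job 2: processing = 4, completes at 7
  Job 3: processing = 6, completes at 13
  Job 4: processing = 9, completes at 22
  Job 5: processing = 12, completes at 34
  Job 6: processing = 13, completes at 47
  Job 7: processing = 15, completes at 62
  Job 8: processing = 18, completes at 80
Sum of completion times = 268
Average completion time = 268/8 = 33.5

33.5


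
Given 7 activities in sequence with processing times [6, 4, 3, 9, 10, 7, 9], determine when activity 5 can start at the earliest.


Activity 5 starts after activities 1 through 4 complete.
Predecessor durations: [6, 4, 3, 9]
ES = 6 + 4 + 3 + 9 = 22

22


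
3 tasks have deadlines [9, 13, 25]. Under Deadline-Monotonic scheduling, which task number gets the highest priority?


Sort tasks by relative deadline (ascending):
  Task 1: deadline = 9
  Task 2: deadline = 13
  Task 3: deadline = 25
Priority order (highest first): [1, 2, 3]
Highest priority task = 1

1


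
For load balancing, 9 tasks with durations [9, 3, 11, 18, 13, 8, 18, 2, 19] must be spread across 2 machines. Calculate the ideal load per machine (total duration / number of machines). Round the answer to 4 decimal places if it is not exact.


Total processing time = 9 + 3 + 11 + 18 + 13 + 8 + 18 + 2 + 19 = 101
Number of machines = 2
Ideal balanced load = 101 / 2 = 50.5

50.5


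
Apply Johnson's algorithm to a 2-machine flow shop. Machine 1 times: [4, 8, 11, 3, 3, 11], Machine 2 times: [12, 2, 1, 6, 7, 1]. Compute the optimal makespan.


Apply Johnson's rule:
  Group 1 (a <= b): [(4, 3, 6), (5, 3, 7), (1, 4, 12)]
  Group 2 (a > b): [(2, 8, 2), (3, 11, 1), (6, 11, 1)]
Optimal job order: [4, 5, 1, 2, 3, 6]
Schedule:
  Job 4: M1 done at 3, M2 done at 9
  Job 5: M1 done at 6, M2 done at 16
  Job 1: M1 done at 10, M2 done at 28
  Job 2: M1 done at 18, M2 done at 30
  Job 3: M1 done at 29, M2 done at 31
  Job 6: M1 done at 40, M2 done at 41
Makespan = 41

41
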